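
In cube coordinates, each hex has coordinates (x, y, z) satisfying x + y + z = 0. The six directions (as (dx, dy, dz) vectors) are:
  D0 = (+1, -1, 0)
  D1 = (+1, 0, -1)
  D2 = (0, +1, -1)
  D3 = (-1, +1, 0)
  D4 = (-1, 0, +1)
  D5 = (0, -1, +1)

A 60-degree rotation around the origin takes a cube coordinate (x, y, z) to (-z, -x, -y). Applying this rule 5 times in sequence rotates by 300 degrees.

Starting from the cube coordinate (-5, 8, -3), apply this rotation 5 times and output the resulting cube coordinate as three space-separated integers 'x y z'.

Start: (-5, 8, -3)
Step 1: (-5, 8, -3) -> (-(-3), -(-5), -(8)) = (3, 5, -8)
Step 2: (3, 5, -8) -> (-(-8), -(3), -(5)) = (8, -3, -5)
Step 3: (8, -3, -5) -> (-(-5), -(8), -(-3)) = (5, -8, 3)
Step 4: (5, -8, 3) -> (-(3), -(5), -(-8)) = (-3, -5, 8)
Step 5: (-3, -5, 8) -> (-(8), -(-3), -(-5)) = (-8, 3, 5)

Answer: -8 3 5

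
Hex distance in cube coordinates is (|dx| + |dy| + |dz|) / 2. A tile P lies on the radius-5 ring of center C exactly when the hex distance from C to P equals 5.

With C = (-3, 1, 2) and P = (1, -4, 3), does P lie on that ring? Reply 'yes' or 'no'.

Answer: yes

Derivation:
|px - cx| = |1 - (-3)| = 4
|py - cy| = |-4 - 1| = 5
|pz - cz| = |3 - 2| = 1
distance = (4+5+1)/2 = 10/2 = 5
radius = 5; distance == radius -> yes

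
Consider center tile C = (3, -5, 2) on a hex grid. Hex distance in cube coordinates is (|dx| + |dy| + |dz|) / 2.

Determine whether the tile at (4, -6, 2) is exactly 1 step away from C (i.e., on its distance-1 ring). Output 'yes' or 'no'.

|px - cx| = |4 - 3| = 1
|py - cy| = |-6 - (-5)| = 1
|pz - cz| = |2 - 2| = 0
distance = (1+1+0)/2 = 2/2 = 1
radius = 1; distance == radius -> yes

Answer: yes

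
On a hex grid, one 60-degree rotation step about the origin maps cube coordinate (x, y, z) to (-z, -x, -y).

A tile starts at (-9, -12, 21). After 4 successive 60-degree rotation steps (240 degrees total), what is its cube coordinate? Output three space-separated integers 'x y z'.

Answer: 21 -9 -12

Derivation:
Start: (-9, -12, 21)
Step 1: (-9, -12, 21) -> (-(21), -(-9), -(-12)) = (-21, 9, 12)
Step 2: (-21, 9, 12) -> (-(12), -(-21), -(9)) = (-12, 21, -9)
Step 3: (-12, 21, -9) -> (-(-9), -(-12), -(21)) = (9, 12, -21)
Step 4: (9, 12, -21) -> (-(-21), -(9), -(12)) = (21, -9, -12)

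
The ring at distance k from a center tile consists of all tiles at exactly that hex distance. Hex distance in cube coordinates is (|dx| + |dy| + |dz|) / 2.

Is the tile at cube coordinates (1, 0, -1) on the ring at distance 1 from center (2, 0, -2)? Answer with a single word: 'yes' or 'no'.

|px - cx| = |1 - 2| = 1
|py - cy| = |0 - 0| = 0
|pz - cz| = |-1 - (-2)| = 1
distance = (1+0+1)/2 = 2/2 = 1
radius = 1; distance == radius -> yes

Answer: yes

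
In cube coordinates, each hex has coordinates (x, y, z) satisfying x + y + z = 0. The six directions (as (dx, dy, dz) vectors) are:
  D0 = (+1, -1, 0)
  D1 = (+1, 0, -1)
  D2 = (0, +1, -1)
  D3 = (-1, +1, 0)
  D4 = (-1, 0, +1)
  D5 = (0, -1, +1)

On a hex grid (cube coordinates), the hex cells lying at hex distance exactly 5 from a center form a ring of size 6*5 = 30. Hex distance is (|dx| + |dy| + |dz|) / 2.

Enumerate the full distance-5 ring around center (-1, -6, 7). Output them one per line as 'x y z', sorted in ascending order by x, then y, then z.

Walk ring at distance 5 from (-1, -6, 7):
Start at center + D4*5 = (-6, -6, 12)
  hex 0: (-6, -6, 12)
  hex 1: (-5, -7, 12)
  hex 2: (-4, -8, 12)
  hex 3: (-3, -9, 12)
  hex 4: (-2, -10, 12)
  hex 5: (-1, -11, 12)
  hex 6: (0, -11, 11)
  hex 7: (1, -11, 10)
  hex 8: (2, -11, 9)
  hex 9: (3, -11, 8)
  hex 10: (4, -11, 7)
  hex 11: (4, -10, 6)
  hex 12: (4, -9, 5)
  hex 13: (4, -8, 4)
  hex 14: (4, -7, 3)
  hex 15: (4, -6, 2)
  hex 16: (3, -5, 2)
  hex 17: (2, -4, 2)
  hex 18: (1, -3, 2)
  hex 19: (0, -2, 2)
  hex 20: (-1, -1, 2)
  hex 21: (-2, -1, 3)
  hex 22: (-3, -1, 4)
  hex 23: (-4, -1, 5)
  hex 24: (-5, -1, 6)
  hex 25: (-6, -1, 7)
  hex 26: (-6, -2, 8)
  hex 27: (-6, -3, 9)
  hex 28: (-6, -4, 10)
  hex 29: (-6, -5, 11)
Sorted: 30 hexes.

Answer: -6 -6 12
-6 -5 11
-6 -4 10
-6 -3 9
-6 -2 8
-6 -1 7
-5 -7 12
-5 -1 6
-4 -8 12
-4 -1 5
-3 -9 12
-3 -1 4
-2 -10 12
-2 -1 3
-1 -11 12
-1 -1 2
0 -11 11
0 -2 2
1 -11 10
1 -3 2
2 -11 9
2 -4 2
3 -11 8
3 -5 2
4 -11 7
4 -10 6
4 -9 5
4 -8 4
4 -7 3
4 -6 2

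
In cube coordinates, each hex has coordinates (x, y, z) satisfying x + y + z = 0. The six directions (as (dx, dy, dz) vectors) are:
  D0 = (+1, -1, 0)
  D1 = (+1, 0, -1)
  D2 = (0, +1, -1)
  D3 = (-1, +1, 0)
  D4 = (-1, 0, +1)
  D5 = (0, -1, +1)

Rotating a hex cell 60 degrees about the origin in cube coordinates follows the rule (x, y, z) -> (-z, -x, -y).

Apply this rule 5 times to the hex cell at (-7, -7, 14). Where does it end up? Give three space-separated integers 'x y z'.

Start: (-7, -7, 14)
Step 1: (-7, -7, 14) -> (-(14), -(-7), -(-7)) = (-14, 7, 7)
Step 2: (-14, 7, 7) -> (-(7), -(-14), -(7)) = (-7, 14, -7)
Step 3: (-7, 14, -7) -> (-(-7), -(-7), -(14)) = (7, 7, -14)
Step 4: (7, 7, -14) -> (-(-14), -(7), -(7)) = (14, -7, -7)
Step 5: (14, -7, -7) -> (-(-7), -(14), -(-7)) = (7, -14, 7)

Answer: 7 -14 7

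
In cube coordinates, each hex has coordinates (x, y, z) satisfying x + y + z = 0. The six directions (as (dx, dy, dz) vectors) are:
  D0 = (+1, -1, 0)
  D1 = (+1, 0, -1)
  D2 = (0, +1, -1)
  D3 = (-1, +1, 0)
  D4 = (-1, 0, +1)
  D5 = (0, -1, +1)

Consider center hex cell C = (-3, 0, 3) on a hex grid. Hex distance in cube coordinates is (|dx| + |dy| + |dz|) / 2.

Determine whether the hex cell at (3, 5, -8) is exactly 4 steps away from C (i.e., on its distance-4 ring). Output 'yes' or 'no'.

|px - cx| = |3 - (-3)| = 6
|py - cy| = |5 - 0| = 5
|pz - cz| = |-8 - 3| = 11
distance = (6+5+11)/2 = 22/2 = 11
radius = 4; distance != radius -> no

Answer: no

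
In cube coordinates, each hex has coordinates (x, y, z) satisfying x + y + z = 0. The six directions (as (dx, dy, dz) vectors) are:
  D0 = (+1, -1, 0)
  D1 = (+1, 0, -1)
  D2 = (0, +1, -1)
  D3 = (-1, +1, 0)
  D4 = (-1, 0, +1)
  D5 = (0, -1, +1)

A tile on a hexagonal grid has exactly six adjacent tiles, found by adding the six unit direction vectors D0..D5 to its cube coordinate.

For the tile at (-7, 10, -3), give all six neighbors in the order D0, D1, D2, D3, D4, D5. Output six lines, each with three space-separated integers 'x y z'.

Center: (-7, 10, -3). Add each direction:
  D0: (-7, 10, -3) + (1, -1, 0) = (-6, 9, -3)
  D1: (-7, 10, -3) + (1, 0, -1) = (-6, 10, -4)
  D2: (-7, 10, -3) + (0, 1, -1) = (-7, 11, -4)
  D3: (-7, 10, -3) + (-1, 1, 0) = (-8, 11, -3)
  D4: (-7, 10, -3) + (-1, 0, 1) = (-8, 10, -2)
  D5: (-7, 10, -3) + (0, -1, 1) = (-7, 9, -2)

Answer: -6 9 -3
-6 10 -4
-7 11 -4
-8 11 -3
-8 10 -2
-7 9 -2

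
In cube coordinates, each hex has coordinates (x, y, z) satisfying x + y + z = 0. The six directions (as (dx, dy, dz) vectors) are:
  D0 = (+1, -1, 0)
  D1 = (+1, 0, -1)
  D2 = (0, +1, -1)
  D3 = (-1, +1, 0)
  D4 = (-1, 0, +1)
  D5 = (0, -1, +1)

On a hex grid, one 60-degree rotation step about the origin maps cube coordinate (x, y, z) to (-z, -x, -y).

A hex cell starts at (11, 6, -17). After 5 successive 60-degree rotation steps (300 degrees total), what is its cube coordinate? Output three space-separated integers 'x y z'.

Start: (11, 6, -17)
Step 1: (11, 6, -17) -> (-(-17), -(11), -(6)) = (17, -11, -6)
Step 2: (17, -11, -6) -> (-(-6), -(17), -(-11)) = (6, -17, 11)
Step 3: (6, -17, 11) -> (-(11), -(6), -(-17)) = (-11, -6, 17)
Step 4: (-11, -6, 17) -> (-(17), -(-11), -(-6)) = (-17, 11, 6)
Step 5: (-17, 11, 6) -> (-(6), -(-17), -(11)) = (-6, 17, -11)

Answer: -6 17 -11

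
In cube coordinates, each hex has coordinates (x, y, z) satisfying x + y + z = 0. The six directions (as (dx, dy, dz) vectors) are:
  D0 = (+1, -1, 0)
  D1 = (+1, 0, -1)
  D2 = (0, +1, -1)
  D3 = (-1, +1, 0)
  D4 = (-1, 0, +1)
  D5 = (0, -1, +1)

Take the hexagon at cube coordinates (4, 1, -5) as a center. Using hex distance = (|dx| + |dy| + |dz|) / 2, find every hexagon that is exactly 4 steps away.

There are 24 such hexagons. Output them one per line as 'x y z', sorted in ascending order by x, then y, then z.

Answer: 0 1 -1
0 2 -2
0 3 -3
0 4 -4
0 5 -5
1 0 -1
1 5 -6
2 -1 -1
2 5 -7
3 -2 -1
3 5 -8
4 -3 -1
4 5 -9
5 -3 -2
5 4 -9
6 -3 -3
6 3 -9
7 -3 -4
7 2 -9
8 -3 -5
8 -2 -6
8 -1 -7
8 0 -8
8 1 -9

Derivation:
Walk ring at distance 4 from (4, 1, -5):
Start at center + D4*4 = (0, 1, -1)
  hex 0: (0, 1, -1)
  hex 1: (1, 0, -1)
  hex 2: (2, -1, -1)
  hex 3: (3, -2, -1)
  hex 4: (4, -3, -1)
  hex 5: (5, -3, -2)
  hex 6: (6, -3, -3)
  hex 7: (7, -3, -4)
  hex 8: (8, -3, -5)
  hex 9: (8, -2, -6)
  hex 10: (8, -1, -7)
  hex 11: (8, 0, -8)
  hex 12: (8, 1, -9)
  hex 13: (7, 2, -9)
  hex 14: (6, 3, -9)
  hex 15: (5, 4, -9)
  hex 16: (4, 5, -9)
  hex 17: (3, 5, -8)
  hex 18: (2, 5, -7)
  hex 19: (1, 5, -6)
  hex 20: (0, 5, -5)
  hex 21: (0, 4, -4)
  hex 22: (0, 3, -3)
  hex 23: (0, 2, -2)
Sorted: 24 hexes.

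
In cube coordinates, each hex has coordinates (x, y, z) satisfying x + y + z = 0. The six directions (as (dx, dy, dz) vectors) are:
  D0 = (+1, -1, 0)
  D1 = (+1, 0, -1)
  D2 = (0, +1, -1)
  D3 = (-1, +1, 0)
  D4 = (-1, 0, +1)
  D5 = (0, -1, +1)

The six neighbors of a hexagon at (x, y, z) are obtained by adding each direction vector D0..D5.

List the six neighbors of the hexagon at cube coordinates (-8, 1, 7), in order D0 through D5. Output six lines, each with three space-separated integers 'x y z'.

Answer: -7 0 7
-7 1 6
-8 2 6
-9 2 7
-9 1 8
-8 0 8

Derivation:
Center: (-8, 1, 7). Add each direction:
  D0: (-8, 1, 7) + (1, -1, 0) = (-7, 0, 7)
  D1: (-8, 1, 7) + (1, 0, -1) = (-7, 1, 6)
  D2: (-8, 1, 7) + (0, 1, -1) = (-8, 2, 6)
  D3: (-8, 1, 7) + (-1, 1, 0) = (-9, 2, 7)
  D4: (-8, 1, 7) + (-1, 0, 1) = (-9, 1, 8)
  D5: (-8, 1, 7) + (0, -1, 1) = (-8, 0, 8)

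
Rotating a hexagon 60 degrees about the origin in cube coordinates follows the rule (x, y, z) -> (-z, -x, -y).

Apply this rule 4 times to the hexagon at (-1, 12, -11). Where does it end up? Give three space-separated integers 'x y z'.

Answer: -11 -1 12

Derivation:
Start: (-1, 12, -11)
Step 1: (-1, 12, -11) -> (-(-11), -(-1), -(12)) = (11, 1, -12)
Step 2: (11, 1, -12) -> (-(-12), -(11), -(1)) = (12, -11, -1)
Step 3: (12, -11, -1) -> (-(-1), -(12), -(-11)) = (1, -12, 11)
Step 4: (1, -12, 11) -> (-(11), -(1), -(-12)) = (-11, -1, 12)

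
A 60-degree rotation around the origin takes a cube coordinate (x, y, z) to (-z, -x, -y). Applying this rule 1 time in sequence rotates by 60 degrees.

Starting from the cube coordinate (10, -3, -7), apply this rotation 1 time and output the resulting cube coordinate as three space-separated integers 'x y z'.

Answer: 7 -10 3

Derivation:
Start: (10, -3, -7)
Step 1: (10, -3, -7) -> (-(-7), -(10), -(-3)) = (7, -10, 3)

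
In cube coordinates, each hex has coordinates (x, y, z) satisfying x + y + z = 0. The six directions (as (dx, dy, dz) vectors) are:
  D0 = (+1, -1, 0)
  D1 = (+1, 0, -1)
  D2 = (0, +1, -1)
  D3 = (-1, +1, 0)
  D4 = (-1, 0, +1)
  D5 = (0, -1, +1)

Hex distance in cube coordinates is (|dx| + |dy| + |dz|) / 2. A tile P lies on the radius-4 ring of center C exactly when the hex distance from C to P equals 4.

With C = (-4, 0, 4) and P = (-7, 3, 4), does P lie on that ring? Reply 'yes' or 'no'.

Answer: no

Derivation:
|px - cx| = |-7 - (-4)| = 3
|py - cy| = |3 - 0| = 3
|pz - cz| = |4 - 4| = 0
distance = (3+3+0)/2 = 6/2 = 3
radius = 4; distance != radius -> no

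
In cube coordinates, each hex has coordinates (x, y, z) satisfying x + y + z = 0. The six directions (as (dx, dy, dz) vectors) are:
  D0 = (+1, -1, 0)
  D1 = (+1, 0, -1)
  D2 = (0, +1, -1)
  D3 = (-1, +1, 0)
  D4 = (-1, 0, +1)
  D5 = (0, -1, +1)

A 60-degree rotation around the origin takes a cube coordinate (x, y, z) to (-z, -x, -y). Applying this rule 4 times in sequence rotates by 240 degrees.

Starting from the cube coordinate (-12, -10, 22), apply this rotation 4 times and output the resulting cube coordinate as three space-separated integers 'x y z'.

Start: (-12, -10, 22)
Step 1: (-12, -10, 22) -> (-(22), -(-12), -(-10)) = (-22, 12, 10)
Step 2: (-22, 12, 10) -> (-(10), -(-22), -(12)) = (-10, 22, -12)
Step 3: (-10, 22, -12) -> (-(-12), -(-10), -(22)) = (12, 10, -22)
Step 4: (12, 10, -22) -> (-(-22), -(12), -(10)) = (22, -12, -10)

Answer: 22 -12 -10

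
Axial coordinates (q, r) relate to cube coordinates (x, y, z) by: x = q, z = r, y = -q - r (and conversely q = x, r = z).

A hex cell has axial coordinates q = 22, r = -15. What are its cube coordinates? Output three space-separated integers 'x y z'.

Answer: 22 -7 -15

Derivation:
x = q = 22
z = r = -15
y = -x - z = -(22) - (-15) = -7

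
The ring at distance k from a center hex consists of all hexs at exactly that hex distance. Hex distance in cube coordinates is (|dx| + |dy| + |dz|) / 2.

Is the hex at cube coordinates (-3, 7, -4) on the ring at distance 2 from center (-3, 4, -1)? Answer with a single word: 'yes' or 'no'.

Answer: no

Derivation:
|px - cx| = |-3 - (-3)| = 0
|py - cy| = |7 - 4| = 3
|pz - cz| = |-4 - (-1)| = 3
distance = (0+3+3)/2 = 6/2 = 3
radius = 2; distance != radius -> no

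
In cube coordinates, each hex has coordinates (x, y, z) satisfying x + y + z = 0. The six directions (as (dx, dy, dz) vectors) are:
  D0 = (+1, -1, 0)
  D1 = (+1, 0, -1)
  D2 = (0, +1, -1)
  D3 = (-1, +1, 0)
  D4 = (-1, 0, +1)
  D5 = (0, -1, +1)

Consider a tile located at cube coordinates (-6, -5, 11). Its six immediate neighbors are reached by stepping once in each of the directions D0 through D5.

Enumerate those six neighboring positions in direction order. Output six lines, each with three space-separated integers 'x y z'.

Center: (-6, -5, 11). Add each direction:
  D0: (-6, -5, 11) + (1, -1, 0) = (-5, -6, 11)
  D1: (-6, -5, 11) + (1, 0, -1) = (-5, -5, 10)
  D2: (-6, -5, 11) + (0, 1, -1) = (-6, -4, 10)
  D3: (-6, -5, 11) + (-1, 1, 0) = (-7, -4, 11)
  D4: (-6, -5, 11) + (-1, 0, 1) = (-7, -5, 12)
  D5: (-6, -5, 11) + (0, -1, 1) = (-6, -6, 12)

Answer: -5 -6 11
-5 -5 10
-6 -4 10
-7 -4 11
-7 -5 12
-6 -6 12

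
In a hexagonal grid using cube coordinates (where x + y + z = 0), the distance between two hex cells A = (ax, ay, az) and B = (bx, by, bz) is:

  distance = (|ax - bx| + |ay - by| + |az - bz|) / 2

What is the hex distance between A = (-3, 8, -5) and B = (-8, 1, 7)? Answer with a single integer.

Answer: 12

Derivation:
|ax - bx| = |-3 - (-8)| = 5
|ay - by| = |8 - 1| = 7
|az - bz| = |-5 - 7| = 12
distance = (5 + 7 + 12) / 2 = 24 / 2 = 12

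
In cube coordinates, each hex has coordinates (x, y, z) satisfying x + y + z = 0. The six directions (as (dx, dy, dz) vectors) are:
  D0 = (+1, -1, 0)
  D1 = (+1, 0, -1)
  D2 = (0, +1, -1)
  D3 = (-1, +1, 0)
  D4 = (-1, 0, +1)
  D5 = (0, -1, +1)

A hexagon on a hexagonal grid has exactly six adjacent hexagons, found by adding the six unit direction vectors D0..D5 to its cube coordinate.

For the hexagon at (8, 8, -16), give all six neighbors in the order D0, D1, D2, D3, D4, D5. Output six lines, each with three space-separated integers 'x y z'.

Answer: 9 7 -16
9 8 -17
8 9 -17
7 9 -16
7 8 -15
8 7 -15

Derivation:
Center: (8, 8, -16). Add each direction:
  D0: (8, 8, -16) + (1, -1, 0) = (9, 7, -16)
  D1: (8, 8, -16) + (1, 0, -1) = (9, 8, -17)
  D2: (8, 8, -16) + (0, 1, -1) = (8, 9, -17)
  D3: (8, 8, -16) + (-1, 1, 0) = (7, 9, -16)
  D4: (8, 8, -16) + (-1, 0, 1) = (7, 8, -15)
  D5: (8, 8, -16) + (0, -1, 1) = (8, 7, -15)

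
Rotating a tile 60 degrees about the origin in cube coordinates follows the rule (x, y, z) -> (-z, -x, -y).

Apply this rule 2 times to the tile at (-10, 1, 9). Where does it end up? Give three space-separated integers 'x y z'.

Start: (-10, 1, 9)
Step 1: (-10, 1, 9) -> (-(9), -(-10), -(1)) = (-9, 10, -1)
Step 2: (-9, 10, -1) -> (-(-1), -(-9), -(10)) = (1, 9, -10)

Answer: 1 9 -10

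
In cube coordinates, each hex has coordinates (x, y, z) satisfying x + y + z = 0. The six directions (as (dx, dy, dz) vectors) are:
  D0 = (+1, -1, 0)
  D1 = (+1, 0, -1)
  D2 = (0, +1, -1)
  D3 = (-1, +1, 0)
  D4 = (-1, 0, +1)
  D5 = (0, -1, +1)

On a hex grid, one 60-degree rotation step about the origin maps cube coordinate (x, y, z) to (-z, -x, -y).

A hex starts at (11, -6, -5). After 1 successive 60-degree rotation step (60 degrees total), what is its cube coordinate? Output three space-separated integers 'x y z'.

Start: (11, -6, -5)
Step 1: (11, -6, -5) -> (-(-5), -(11), -(-6)) = (5, -11, 6)

Answer: 5 -11 6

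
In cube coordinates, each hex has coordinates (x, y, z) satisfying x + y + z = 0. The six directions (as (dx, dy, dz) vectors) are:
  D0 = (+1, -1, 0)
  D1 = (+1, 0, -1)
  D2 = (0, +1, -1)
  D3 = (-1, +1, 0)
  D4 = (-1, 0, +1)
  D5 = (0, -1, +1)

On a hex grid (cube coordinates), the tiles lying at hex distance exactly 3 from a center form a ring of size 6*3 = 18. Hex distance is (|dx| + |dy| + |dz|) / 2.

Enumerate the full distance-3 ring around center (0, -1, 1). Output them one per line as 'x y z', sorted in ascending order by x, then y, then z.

Answer: -3 -1 4
-3 0 3
-3 1 2
-3 2 1
-2 -2 4
-2 2 0
-1 -3 4
-1 2 -1
0 -4 4
0 2 -2
1 -4 3
1 1 -2
2 -4 2
2 0 -2
3 -4 1
3 -3 0
3 -2 -1
3 -1 -2

Derivation:
Walk ring at distance 3 from (0, -1, 1):
Start at center + D4*3 = (-3, -1, 4)
  hex 0: (-3, -1, 4)
  hex 1: (-2, -2, 4)
  hex 2: (-1, -3, 4)
  hex 3: (0, -4, 4)
  hex 4: (1, -4, 3)
  hex 5: (2, -4, 2)
  hex 6: (3, -4, 1)
  hex 7: (3, -3, 0)
  hex 8: (3, -2, -1)
  hex 9: (3, -1, -2)
  hex 10: (2, 0, -2)
  hex 11: (1, 1, -2)
  hex 12: (0, 2, -2)
  hex 13: (-1, 2, -1)
  hex 14: (-2, 2, 0)
  hex 15: (-3, 2, 1)
  hex 16: (-3, 1, 2)
  hex 17: (-3, 0, 3)
Sorted: 18 hexes.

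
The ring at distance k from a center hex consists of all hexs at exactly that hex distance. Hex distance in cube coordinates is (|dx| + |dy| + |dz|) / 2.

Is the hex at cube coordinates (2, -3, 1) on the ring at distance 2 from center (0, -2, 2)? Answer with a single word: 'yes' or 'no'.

|px - cx| = |2 - 0| = 2
|py - cy| = |-3 - (-2)| = 1
|pz - cz| = |1 - 2| = 1
distance = (2+1+1)/2 = 4/2 = 2
radius = 2; distance == radius -> yes

Answer: yes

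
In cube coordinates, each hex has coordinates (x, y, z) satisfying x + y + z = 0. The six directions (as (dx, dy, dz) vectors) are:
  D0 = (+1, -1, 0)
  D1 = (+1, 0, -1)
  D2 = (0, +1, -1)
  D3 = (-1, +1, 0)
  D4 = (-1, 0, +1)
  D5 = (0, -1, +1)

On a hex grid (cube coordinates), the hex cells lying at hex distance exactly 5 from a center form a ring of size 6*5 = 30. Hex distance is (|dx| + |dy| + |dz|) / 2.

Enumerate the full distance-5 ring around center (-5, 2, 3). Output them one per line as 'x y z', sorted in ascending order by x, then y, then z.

Walk ring at distance 5 from (-5, 2, 3):
Start at center + D4*5 = (-10, 2, 8)
  hex 0: (-10, 2, 8)
  hex 1: (-9, 1, 8)
  hex 2: (-8, 0, 8)
  hex 3: (-7, -1, 8)
  hex 4: (-6, -2, 8)
  hex 5: (-5, -3, 8)
  hex 6: (-4, -3, 7)
  hex 7: (-3, -3, 6)
  hex 8: (-2, -3, 5)
  hex 9: (-1, -3, 4)
  hex 10: (0, -3, 3)
  hex 11: (0, -2, 2)
  hex 12: (0, -1, 1)
  hex 13: (0, 0, 0)
  hex 14: (0, 1, -1)
  hex 15: (0, 2, -2)
  hex 16: (-1, 3, -2)
  hex 17: (-2, 4, -2)
  hex 18: (-3, 5, -2)
  hex 19: (-4, 6, -2)
  hex 20: (-5, 7, -2)
  hex 21: (-6, 7, -1)
  hex 22: (-7, 7, 0)
  hex 23: (-8, 7, 1)
  hex 24: (-9, 7, 2)
  hex 25: (-10, 7, 3)
  hex 26: (-10, 6, 4)
  hex 27: (-10, 5, 5)
  hex 28: (-10, 4, 6)
  hex 29: (-10, 3, 7)
Sorted: 30 hexes.

Answer: -10 2 8
-10 3 7
-10 4 6
-10 5 5
-10 6 4
-10 7 3
-9 1 8
-9 7 2
-8 0 8
-8 7 1
-7 -1 8
-7 7 0
-6 -2 8
-6 7 -1
-5 -3 8
-5 7 -2
-4 -3 7
-4 6 -2
-3 -3 6
-3 5 -2
-2 -3 5
-2 4 -2
-1 -3 4
-1 3 -2
0 -3 3
0 -2 2
0 -1 1
0 0 0
0 1 -1
0 2 -2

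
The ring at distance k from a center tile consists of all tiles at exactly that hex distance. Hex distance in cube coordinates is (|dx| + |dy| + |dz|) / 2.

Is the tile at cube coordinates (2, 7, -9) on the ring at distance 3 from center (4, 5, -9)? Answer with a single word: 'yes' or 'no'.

Answer: no

Derivation:
|px - cx| = |2 - 4| = 2
|py - cy| = |7 - 5| = 2
|pz - cz| = |-9 - (-9)| = 0
distance = (2+2+0)/2 = 4/2 = 2
radius = 3; distance != radius -> no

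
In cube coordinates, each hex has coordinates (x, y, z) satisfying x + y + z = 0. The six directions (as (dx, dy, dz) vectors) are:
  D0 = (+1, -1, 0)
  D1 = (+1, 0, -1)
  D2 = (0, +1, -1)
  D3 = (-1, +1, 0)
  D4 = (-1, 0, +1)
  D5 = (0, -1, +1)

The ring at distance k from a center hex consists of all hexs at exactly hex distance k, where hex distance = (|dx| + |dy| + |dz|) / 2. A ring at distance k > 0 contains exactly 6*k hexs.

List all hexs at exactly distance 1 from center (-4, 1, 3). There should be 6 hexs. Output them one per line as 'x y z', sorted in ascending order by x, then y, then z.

Walk ring at distance 1 from (-4, 1, 3):
Start at center + D4*1 = (-5, 1, 4)
  hex 0: (-5, 1, 4)
  hex 1: (-4, 0, 4)
  hex 2: (-3, 0, 3)
  hex 3: (-3, 1, 2)
  hex 4: (-4, 2, 2)
  hex 5: (-5, 2, 3)
Sorted: 6 hexes.

Answer: -5 1 4
-5 2 3
-4 0 4
-4 2 2
-3 0 3
-3 1 2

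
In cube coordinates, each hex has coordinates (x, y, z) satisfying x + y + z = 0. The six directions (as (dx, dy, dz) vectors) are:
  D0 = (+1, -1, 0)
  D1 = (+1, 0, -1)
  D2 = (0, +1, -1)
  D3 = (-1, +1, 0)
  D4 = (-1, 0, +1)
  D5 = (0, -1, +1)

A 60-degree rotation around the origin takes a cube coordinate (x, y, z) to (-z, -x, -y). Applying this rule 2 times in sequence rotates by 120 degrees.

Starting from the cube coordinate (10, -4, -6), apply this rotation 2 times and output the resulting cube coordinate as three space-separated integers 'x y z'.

Start: (10, -4, -6)
Step 1: (10, -4, -6) -> (-(-6), -(10), -(-4)) = (6, -10, 4)
Step 2: (6, -10, 4) -> (-(4), -(6), -(-10)) = (-4, -6, 10)

Answer: -4 -6 10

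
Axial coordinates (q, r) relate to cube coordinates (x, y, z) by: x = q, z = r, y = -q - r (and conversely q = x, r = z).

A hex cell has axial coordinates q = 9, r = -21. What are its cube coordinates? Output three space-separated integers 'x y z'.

x = q = 9
z = r = -21
y = -x - z = -(9) - (-21) = 12

Answer: 9 12 -21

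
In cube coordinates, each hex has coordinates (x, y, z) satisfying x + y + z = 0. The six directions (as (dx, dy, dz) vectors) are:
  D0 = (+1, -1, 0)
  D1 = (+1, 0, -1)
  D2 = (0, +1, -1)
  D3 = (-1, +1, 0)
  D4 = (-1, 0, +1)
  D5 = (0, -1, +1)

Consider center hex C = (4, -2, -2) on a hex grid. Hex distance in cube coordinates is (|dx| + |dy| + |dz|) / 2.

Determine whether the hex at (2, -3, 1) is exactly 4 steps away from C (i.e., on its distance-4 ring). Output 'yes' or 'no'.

|px - cx| = |2 - 4| = 2
|py - cy| = |-3 - (-2)| = 1
|pz - cz| = |1 - (-2)| = 3
distance = (2+1+3)/2 = 6/2 = 3
radius = 4; distance != radius -> no

Answer: no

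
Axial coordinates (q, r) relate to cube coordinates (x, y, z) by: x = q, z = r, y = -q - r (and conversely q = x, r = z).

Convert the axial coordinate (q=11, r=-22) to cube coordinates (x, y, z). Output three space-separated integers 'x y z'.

x = q = 11
z = r = -22
y = -x - z = -(11) - (-22) = 11

Answer: 11 11 -22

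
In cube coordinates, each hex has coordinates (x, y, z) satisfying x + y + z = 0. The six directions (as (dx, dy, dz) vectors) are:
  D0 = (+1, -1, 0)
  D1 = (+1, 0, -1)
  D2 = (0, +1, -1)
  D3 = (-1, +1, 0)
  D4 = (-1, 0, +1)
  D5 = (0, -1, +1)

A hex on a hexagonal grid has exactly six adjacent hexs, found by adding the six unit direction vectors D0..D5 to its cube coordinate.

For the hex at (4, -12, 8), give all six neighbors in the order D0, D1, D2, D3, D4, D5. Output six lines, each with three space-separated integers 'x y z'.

Answer: 5 -13 8
5 -12 7
4 -11 7
3 -11 8
3 -12 9
4 -13 9

Derivation:
Center: (4, -12, 8). Add each direction:
  D0: (4, -12, 8) + (1, -1, 0) = (5, -13, 8)
  D1: (4, -12, 8) + (1, 0, -1) = (5, -12, 7)
  D2: (4, -12, 8) + (0, 1, -1) = (4, -11, 7)
  D3: (4, -12, 8) + (-1, 1, 0) = (3, -11, 8)
  D4: (4, -12, 8) + (-1, 0, 1) = (3, -12, 9)
  D5: (4, -12, 8) + (0, -1, 1) = (4, -13, 9)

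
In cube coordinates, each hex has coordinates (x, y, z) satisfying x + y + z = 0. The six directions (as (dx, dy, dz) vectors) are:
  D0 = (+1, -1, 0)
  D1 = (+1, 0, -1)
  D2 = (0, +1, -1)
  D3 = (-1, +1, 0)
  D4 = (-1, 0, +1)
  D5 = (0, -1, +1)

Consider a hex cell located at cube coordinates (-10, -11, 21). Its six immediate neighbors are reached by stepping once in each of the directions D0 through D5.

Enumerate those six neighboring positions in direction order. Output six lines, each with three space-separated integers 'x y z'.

Answer: -9 -12 21
-9 -11 20
-10 -10 20
-11 -10 21
-11 -11 22
-10 -12 22

Derivation:
Center: (-10, -11, 21). Add each direction:
  D0: (-10, -11, 21) + (1, -1, 0) = (-9, -12, 21)
  D1: (-10, -11, 21) + (1, 0, -1) = (-9, -11, 20)
  D2: (-10, -11, 21) + (0, 1, -1) = (-10, -10, 20)
  D3: (-10, -11, 21) + (-1, 1, 0) = (-11, -10, 21)
  D4: (-10, -11, 21) + (-1, 0, 1) = (-11, -11, 22)
  D5: (-10, -11, 21) + (0, -1, 1) = (-10, -12, 22)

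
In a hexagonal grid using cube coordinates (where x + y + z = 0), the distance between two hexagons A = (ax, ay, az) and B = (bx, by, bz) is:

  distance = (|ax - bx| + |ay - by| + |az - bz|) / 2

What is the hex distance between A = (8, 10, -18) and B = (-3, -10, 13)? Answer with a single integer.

Answer: 31

Derivation:
|ax - bx| = |8 - (-3)| = 11
|ay - by| = |10 - (-10)| = 20
|az - bz| = |-18 - 13| = 31
distance = (11 + 20 + 31) / 2 = 62 / 2 = 31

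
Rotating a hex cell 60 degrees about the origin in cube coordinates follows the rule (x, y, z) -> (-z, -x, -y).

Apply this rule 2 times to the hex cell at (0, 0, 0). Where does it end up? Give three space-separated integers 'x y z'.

Answer: 0 0 0

Derivation:
Start: (0, 0, 0)
Step 1: (0, 0, 0) -> (-(0), -(0), -(0)) = (0, 0, 0)
Step 2: (0, 0, 0) -> (-(0), -(0), -(0)) = (0, 0, 0)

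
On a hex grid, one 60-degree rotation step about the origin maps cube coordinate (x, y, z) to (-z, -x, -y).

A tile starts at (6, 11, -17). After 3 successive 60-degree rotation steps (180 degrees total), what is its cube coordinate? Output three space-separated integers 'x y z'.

Start: (6, 11, -17)
Step 1: (6, 11, -17) -> (-(-17), -(6), -(11)) = (17, -6, -11)
Step 2: (17, -6, -11) -> (-(-11), -(17), -(-6)) = (11, -17, 6)
Step 3: (11, -17, 6) -> (-(6), -(11), -(-17)) = (-6, -11, 17)

Answer: -6 -11 17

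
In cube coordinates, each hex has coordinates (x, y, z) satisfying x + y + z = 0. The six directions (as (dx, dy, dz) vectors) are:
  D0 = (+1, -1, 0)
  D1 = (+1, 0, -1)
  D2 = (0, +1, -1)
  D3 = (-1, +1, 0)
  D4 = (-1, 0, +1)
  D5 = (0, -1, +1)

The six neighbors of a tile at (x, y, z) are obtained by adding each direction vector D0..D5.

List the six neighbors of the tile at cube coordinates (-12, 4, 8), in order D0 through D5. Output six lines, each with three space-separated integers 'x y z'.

Answer: -11 3 8
-11 4 7
-12 5 7
-13 5 8
-13 4 9
-12 3 9

Derivation:
Center: (-12, 4, 8). Add each direction:
  D0: (-12, 4, 8) + (1, -1, 0) = (-11, 3, 8)
  D1: (-12, 4, 8) + (1, 0, -1) = (-11, 4, 7)
  D2: (-12, 4, 8) + (0, 1, -1) = (-12, 5, 7)
  D3: (-12, 4, 8) + (-1, 1, 0) = (-13, 5, 8)
  D4: (-12, 4, 8) + (-1, 0, 1) = (-13, 4, 9)
  D5: (-12, 4, 8) + (0, -1, 1) = (-12, 3, 9)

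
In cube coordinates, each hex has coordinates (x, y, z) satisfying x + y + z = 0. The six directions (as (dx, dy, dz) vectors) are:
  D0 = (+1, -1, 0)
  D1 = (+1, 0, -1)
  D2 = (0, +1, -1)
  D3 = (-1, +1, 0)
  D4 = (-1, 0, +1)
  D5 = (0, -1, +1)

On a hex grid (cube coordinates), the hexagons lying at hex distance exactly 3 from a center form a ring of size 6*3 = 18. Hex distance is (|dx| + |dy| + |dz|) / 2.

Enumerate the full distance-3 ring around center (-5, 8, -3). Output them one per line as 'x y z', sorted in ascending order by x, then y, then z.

Answer: -8 8 0
-8 9 -1
-8 10 -2
-8 11 -3
-7 7 0
-7 11 -4
-6 6 0
-6 11 -5
-5 5 0
-5 11 -6
-4 5 -1
-4 10 -6
-3 5 -2
-3 9 -6
-2 5 -3
-2 6 -4
-2 7 -5
-2 8 -6

Derivation:
Walk ring at distance 3 from (-5, 8, -3):
Start at center + D4*3 = (-8, 8, 0)
  hex 0: (-8, 8, 0)
  hex 1: (-7, 7, 0)
  hex 2: (-6, 6, 0)
  hex 3: (-5, 5, 0)
  hex 4: (-4, 5, -1)
  hex 5: (-3, 5, -2)
  hex 6: (-2, 5, -3)
  hex 7: (-2, 6, -4)
  hex 8: (-2, 7, -5)
  hex 9: (-2, 8, -6)
  hex 10: (-3, 9, -6)
  hex 11: (-4, 10, -6)
  hex 12: (-5, 11, -6)
  hex 13: (-6, 11, -5)
  hex 14: (-7, 11, -4)
  hex 15: (-8, 11, -3)
  hex 16: (-8, 10, -2)
  hex 17: (-8, 9, -1)
Sorted: 18 hexes.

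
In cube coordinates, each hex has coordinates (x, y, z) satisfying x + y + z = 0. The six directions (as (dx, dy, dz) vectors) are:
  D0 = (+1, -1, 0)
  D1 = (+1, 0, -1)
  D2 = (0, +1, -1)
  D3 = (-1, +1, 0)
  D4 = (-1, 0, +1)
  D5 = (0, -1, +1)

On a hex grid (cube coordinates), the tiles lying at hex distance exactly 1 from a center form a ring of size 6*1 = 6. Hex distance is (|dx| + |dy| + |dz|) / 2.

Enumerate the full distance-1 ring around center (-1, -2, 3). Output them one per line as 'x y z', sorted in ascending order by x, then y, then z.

Answer: -2 -2 4
-2 -1 3
-1 -3 4
-1 -1 2
0 -3 3
0 -2 2

Derivation:
Walk ring at distance 1 from (-1, -2, 3):
Start at center + D4*1 = (-2, -2, 4)
  hex 0: (-2, -2, 4)
  hex 1: (-1, -3, 4)
  hex 2: (0, -3, 3)
  hex 3: (0, -2, 2)
  hex 4: (-1, -1, 2)
  hex 5: (-2, -1, 3)
Sorted: 6 hexes.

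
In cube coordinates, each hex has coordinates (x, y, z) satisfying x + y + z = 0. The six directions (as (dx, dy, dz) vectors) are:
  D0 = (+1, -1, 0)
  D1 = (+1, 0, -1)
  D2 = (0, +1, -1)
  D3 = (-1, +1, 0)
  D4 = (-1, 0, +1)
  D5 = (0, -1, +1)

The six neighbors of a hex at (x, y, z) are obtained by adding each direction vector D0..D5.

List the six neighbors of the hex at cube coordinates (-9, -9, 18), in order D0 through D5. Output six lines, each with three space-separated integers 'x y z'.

Center: (-9, -9, 18). Add each direction:
  D0: (-9, -9, 18) + (1, -1, 0) = (-8, -10, 18)
  D1: (-9, -9, 18) + (1, 0, -1) = (-8, -9, 17)
  D2: (-9, -9, 18) + (0, 1, -1) = (-9, -8, 17)
  D3: (-9, -9, 18) + (-1, 1, 0) = (-10, -8, 18)
  D4: (-9, -9, 18) + (-1, 0, 1) = (-10, -9, 19)
  D5: (-9, -9, 18) + (0, -1, 1) = (-9, -10, 19)

Answer: -8 -10 18
-8 -9 17
-9 -8 17
-10 -8 18
-10 -9 19
-9 -10 19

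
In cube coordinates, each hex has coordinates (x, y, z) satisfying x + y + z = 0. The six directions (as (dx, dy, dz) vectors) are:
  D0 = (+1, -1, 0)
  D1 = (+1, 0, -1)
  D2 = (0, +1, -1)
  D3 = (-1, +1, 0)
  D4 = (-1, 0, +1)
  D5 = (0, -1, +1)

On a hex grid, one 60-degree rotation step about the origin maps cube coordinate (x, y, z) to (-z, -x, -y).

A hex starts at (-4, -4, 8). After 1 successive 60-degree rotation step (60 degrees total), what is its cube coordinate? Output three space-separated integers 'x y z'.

Start: (-4, -4, 8)
Step 1: (-4, -4, 8) -> (-(8), -(-4), -(-4)) = (-8, 4, 4)

Answer: -8 4 4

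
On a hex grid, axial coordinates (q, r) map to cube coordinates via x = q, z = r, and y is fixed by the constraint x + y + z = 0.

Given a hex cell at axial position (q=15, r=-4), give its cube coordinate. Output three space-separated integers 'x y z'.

Answer: 15 -11 -4

Derivation:
x = q = 15
z = r = -4
y = -x - z = -(15) - (-4) = -11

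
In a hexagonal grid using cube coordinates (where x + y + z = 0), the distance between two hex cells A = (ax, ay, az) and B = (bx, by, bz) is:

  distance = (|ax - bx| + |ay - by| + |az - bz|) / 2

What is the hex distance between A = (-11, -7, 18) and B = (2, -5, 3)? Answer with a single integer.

Answer: 15

Derivation:
|ax - bx| = |-11 - 2| = 13
|ay - by| = |-7 - (-5)| = 2
|az - bz| = |18 - 3| = 15
distance = (13 + 2 + 15) / 2 = 30 / 2 = 15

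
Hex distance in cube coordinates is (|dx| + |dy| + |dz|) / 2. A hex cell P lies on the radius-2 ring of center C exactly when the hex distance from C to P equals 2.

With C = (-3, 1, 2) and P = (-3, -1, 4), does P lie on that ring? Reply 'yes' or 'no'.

Answer: yes

Derivation:
|px - cx| = |-3 - (-3)| = 0
|py - cy| = |-1 - 1| = 2
|pz - cz| = |4 - 2| = 2
distance = (0+2+2)/2 = 4/2 = 2
radius = 2; distance == radius -> yes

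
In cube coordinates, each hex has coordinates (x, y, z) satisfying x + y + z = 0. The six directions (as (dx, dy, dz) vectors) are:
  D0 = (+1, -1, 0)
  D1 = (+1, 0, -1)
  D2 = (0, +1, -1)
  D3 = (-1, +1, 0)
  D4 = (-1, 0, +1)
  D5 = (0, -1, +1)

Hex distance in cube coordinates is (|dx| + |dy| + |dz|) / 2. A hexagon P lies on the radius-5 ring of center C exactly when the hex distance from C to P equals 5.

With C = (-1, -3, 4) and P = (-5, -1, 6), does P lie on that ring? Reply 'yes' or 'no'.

Answer: no

Derivation:
|px - cx| = |-5 - (-1)| = 4
|py - cy| = |-1 - (-3)| = 2
|pz - cz| = |6 - 4| = 2
distance = (4+2+2)/2 = 8/2 = 4
radius = 5; distance != radius -> no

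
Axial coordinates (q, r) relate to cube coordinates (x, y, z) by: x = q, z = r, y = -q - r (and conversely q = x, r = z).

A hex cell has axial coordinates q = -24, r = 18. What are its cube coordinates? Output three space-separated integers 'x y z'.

Answer: -24 6 18

Derivation:
x = q = -24
z = r = 18
y = -x - z = -(-24) - (18) = 6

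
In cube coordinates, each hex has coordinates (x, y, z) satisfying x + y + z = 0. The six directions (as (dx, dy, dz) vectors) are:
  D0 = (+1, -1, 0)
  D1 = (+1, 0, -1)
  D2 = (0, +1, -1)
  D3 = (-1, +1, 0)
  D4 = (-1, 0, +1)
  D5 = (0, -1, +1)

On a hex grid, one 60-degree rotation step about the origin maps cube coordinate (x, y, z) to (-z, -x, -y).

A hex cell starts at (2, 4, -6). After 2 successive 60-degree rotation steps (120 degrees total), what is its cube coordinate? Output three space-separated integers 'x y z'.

Start: (2, 4, -6)
Step 1: (2, 4, -6) -> (-(-6), -(2), -(4)) = (6, -2, -4)
Step 2: (6, -2, -4) -> (-(-4), -(6), -(-2)) = (4, -6, 2)

Answer: 4 -6 2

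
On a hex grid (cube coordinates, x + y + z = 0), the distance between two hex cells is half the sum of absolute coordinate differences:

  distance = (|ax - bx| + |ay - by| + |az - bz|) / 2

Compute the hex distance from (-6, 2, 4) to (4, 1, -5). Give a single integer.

|ax - bx| = |-6 - 4| = 10
|ay - by| = |2 - 1| = 1
|az - bz| = |4 - (-5)| = 9
distance = (10 + 1 + 9) / 2 = 20 / 2 = 10

Answer: 10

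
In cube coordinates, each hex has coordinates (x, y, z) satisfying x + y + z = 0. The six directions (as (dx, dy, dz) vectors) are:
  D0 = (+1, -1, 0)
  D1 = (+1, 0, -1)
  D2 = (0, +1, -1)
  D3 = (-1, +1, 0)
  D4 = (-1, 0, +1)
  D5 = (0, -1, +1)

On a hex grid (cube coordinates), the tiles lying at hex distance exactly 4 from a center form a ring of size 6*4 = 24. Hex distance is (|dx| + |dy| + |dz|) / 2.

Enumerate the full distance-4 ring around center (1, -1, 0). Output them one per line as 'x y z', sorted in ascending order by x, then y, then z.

Answer: -3 -1 4
-3 0 3
-3 1 2
-3 2 1
-3 3 0
-2 -2 4
-2 3 -1
-1 -3 4
-1 3 -2
0 -4 4
0 3 -3
1 -5 4
1 3 -4
2 -5 3
2 2 -4
3 -5 2
3 1 -4
4 -5 1
4 0 -4
5 -5 0
5 -4 -1
5 -3 -2
5 -2 -3
5 -1 -4

Derivation:
Walk ring at distance 4 from (1, -1, 0):
Start at center + D4*4 = (-3, -1, 4)
  hex 0: (-3, -1, 4)
  hex 1: (-2, -2, 4)
  hex 2: (-1, -3, 4)
  hex 3: (0, -4, 4)
  hex 4: (1, -5, 4)
  hex 5: (2, -5, 3)
  hex 6: (3, -5, 2)
  hex 7: (4, -5, 1)
  hex 8: (5, -5, 0)
  hex 9: (5, -4, -1)
  hex 10: (5, -3, -2)
  hex 11: (5, -2, -3)
  hex 12: (5, -1, -4)
  hex 13: (4, 0, -4)
  hex 14: (3, 1, -4)
  hex 15: (2, 2, -4)
  hex 16: (1, 3, -4)
  hex 17: (0, 3, -3)
  hex 18: (-1, 3, -2)
  hex 19: (-2, 3, -1)
  hex 20: (-3, 3, 0)
  hex 21: (-3, 2, 1)
  hex 22: (-3, 1, 2)
  hex 23: (-3, 0, 3)
Sorted: 24 hexes.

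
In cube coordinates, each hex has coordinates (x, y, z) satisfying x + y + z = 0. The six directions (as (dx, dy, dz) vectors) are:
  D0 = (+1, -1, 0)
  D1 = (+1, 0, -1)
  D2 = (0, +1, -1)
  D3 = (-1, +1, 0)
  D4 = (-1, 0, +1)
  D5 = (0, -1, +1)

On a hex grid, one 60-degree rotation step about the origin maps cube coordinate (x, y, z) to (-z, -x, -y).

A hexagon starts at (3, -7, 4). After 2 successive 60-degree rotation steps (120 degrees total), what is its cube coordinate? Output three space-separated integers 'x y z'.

Answer: -7 4 3

Derivation:
Start: (3, -7, 4)
Step 1: (3, -7, 4) -> (-(4), -(3), -(-7)) = (-4, -3, 7)
Step 2: (-4, -3, 7) -> (-(7), -(-4), -(-3)) = (-7, 4, 3)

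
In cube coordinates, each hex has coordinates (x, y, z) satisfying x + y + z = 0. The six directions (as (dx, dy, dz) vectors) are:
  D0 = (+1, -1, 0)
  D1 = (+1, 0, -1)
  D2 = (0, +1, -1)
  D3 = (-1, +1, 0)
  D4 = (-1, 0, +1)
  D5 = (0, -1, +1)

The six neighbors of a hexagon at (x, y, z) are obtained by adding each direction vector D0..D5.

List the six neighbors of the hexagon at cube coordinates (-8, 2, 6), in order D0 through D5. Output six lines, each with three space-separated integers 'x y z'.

Answer: -7 1 6
-7 2 5
-8 3 5
-9 3 6
-9 2 7
-8 1 7

Derivation:
Center: (-8, 2, 6). Add each direction:
  D0: (-8, 2, 6) + (1, -1, 0) = (-7, 1, 6)
  D1: (-8, 2, 6) + (1, 0, -1) = (-7, 2, 5)
  D2: (-8, 2, 6) + (0, 1, -1) = (-8, 3, 5)
  D3: (-8, 2, 6) + (-1, 1, 0) = (-9, 3, 6)
  D4: (-8, 2, 6) + (-1, 0, 1) = (-9, 2, 7)
  D5: (-8, 2, 6) + (0, -1, 1) = (-8, 1, 7)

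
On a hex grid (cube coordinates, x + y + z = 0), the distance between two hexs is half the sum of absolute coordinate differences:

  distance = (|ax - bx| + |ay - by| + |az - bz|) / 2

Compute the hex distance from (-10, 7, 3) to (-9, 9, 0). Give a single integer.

Answer: 3

Derivation:
|ax - bx| = |-10 - (-9)| = 1
|ay - by| = |7 - 9| = 2
|az - bz| = |3 - 0| = 3
distance = (1 + 2 + 3) / 2 = 6 / 2 = 3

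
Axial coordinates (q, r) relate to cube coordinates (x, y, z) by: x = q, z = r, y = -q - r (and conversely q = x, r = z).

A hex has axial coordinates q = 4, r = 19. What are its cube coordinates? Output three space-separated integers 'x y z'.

x = q = 4
z = r = 19
y = -x - z = -(4) - (19) = -23

Answer: 4 -23 19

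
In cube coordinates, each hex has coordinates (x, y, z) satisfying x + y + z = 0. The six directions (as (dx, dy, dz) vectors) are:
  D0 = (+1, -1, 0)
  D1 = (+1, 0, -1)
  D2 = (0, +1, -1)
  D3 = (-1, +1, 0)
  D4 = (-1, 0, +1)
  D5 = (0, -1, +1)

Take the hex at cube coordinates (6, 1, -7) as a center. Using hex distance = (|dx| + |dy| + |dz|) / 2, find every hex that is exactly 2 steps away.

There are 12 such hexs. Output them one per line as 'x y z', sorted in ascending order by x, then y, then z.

Walk ring at distance 2 from (6, 1, -7):
Start at center + D4*2 = (4, 1, -5)
  hex 0: (4, 1, -5)
  hex 1: (5, 0, -5)
  hex 2: (6, -1, -5)
  hex 3: (7, -1, -6)
  hex 4: (8, -1, -7)
  hex 5: (8, 0, -8)
  hex 6: (8, 1, -9)
  hex 7: (7, 2, -9)
  hex 8: (6, 3, -9)
  hex 9: (5, 3, -8)
  hex 10: (4, 3, -7)
  hex 11: (4, 2, -6)
Sorted: 12 hexes.

Answer: 4 1 -5
4 2 -6
4 3 -7
5 0 -5
5 3 -8
6 -1 -5
6 3 -9
7 -1 -6
7 2 -9
8 -1 -7
8 0 -8
8 1 -9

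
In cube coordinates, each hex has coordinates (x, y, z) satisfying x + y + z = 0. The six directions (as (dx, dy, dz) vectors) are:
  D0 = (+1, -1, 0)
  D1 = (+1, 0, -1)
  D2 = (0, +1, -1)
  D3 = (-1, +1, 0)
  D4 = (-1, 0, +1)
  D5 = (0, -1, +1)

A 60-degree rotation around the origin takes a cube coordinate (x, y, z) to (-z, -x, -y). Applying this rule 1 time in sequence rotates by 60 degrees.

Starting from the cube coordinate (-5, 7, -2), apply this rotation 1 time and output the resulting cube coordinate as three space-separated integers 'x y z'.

Start: (-5, 7, -2)
Step 1: (-5, 7, -2) -> (-(-2), -(-5), -(7)) = (2, 5, -7)

Answer: 2 5 -7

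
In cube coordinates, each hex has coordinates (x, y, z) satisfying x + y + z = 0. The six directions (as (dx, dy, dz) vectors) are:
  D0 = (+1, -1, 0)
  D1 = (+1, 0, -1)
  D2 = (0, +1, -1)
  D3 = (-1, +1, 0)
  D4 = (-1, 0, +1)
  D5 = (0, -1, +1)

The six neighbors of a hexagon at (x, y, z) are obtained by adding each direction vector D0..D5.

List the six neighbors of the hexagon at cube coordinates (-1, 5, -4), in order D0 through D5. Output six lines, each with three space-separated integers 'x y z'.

Answer: 0 4 -4
0 5 -5
-1 6 -5
-2 6 -4
-2 5 -3
-1 4 -3

Derivation:
Center: (-1, 5, -4). Add each direction:
  D0: (-1, 5, -4) + (1, -1, 0) = (0, 4, -4)
  D1: (-1, 5, -4) + (1, 0, -1) = (0, 5, -5)
  D2: (-1, 5, -4) + (0, 1, -1) = (-1, 6, -5)
  D3: (-1, 5, -4) + (-1, 1, 0) = (-2, 6, -4)
  D4: (-1, 5, -4) + (-1, 0, 1) = (-2, 5, -3)
  D5: (-1, 5, -4) + (0, -1, 1) = (-1, 4, -3)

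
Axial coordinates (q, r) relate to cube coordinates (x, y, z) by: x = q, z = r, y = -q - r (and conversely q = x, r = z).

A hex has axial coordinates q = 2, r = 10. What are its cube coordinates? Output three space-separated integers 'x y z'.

x = q = 2
z = r = 10
y = -x - z = -(2) - (10) = -12

Answer: 2 -12 10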